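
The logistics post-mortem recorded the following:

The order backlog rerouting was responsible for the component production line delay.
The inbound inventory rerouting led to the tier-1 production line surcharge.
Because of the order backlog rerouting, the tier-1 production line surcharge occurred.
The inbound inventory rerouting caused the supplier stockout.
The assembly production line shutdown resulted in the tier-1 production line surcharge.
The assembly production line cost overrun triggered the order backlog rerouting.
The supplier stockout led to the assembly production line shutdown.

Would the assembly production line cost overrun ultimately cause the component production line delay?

There is a causal chain: the assembly production line cost overrun → the order backlog rerouting → the component production line delay.

Yes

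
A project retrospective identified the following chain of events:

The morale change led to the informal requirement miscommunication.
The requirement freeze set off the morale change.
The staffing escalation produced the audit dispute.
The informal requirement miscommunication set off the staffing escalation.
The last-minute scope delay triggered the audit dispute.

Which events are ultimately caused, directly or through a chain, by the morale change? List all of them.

the audit dispute, the informal requirement miscommunication, the staffing escalation

Direct effects: the informal requirement miscommunication.
2 steps out: the staffing escalation.
3 steps out: the audit dispute.
Not reachable from it: the requirement freeze, the last-minute scope delay.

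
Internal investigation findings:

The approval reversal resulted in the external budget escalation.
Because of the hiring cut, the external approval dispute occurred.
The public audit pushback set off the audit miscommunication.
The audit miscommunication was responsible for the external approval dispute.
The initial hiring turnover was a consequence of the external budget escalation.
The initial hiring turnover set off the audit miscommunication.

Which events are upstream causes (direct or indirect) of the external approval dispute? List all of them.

the approval reversal, the audit miscommunication, the external budget escalation, the hiring cut, the initial hiring turnover, the public audit pushback

Immediate causes of the external approval dispute: the audit miscommunication, the hiring cut.
Further upstream: the approval reversal, the external budget escalation, the public audit pushback, the initial hiring turnover.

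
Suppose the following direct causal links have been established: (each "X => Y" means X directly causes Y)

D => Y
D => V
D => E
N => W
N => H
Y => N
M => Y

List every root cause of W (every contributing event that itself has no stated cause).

Tracing upstream from W: W ← N ← Y ← M.
A separate upstream branch: W ← N ← Y ← D.
Each of those chain origins has no stated cause.

D, M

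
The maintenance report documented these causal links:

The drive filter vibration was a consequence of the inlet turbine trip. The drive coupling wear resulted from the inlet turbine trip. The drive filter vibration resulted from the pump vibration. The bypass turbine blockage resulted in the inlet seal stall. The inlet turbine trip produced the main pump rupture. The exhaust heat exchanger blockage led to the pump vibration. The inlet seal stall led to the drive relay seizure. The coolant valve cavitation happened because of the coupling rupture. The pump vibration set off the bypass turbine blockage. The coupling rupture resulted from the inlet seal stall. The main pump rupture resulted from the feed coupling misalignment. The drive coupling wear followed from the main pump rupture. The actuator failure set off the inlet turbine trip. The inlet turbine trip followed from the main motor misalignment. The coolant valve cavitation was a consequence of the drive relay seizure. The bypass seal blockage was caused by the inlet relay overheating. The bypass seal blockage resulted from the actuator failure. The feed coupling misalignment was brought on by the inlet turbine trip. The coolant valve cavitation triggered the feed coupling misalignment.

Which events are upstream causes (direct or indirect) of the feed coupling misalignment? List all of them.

Immediate causes of the feed coupling misalignment: the inlet turbine trip, the coolant valve cavitation.
Further upstream: the exhaust heat exchanger blockage, the pump vibration, the main motor misalignment, the bypass turbine blockage, the actuator failure, the inlet seal stall, the drive relay seizure, the coupling rupture.

the actuator failure, the bypass turbine blockage, the coolant valve cavitation, the coupling rupture, the drive relay seizure, the exhaust heat exchanger blockage, the inlet seal stall, the inlet turbine trip, the main motor misalignment, the pump vibration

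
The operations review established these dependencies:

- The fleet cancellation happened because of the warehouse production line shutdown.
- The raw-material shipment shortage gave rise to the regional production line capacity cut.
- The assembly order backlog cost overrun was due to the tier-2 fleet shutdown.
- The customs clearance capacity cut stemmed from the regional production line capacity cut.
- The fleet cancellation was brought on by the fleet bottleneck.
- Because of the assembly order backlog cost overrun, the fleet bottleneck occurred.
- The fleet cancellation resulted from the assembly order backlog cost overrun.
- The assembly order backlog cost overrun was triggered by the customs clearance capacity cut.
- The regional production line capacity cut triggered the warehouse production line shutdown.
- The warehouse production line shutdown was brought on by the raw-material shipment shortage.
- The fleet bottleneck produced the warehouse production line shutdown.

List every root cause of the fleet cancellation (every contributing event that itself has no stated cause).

Tracing upstream from the fleet cancellation: the fleet cancellation ← the warehouse production line shutdown ← the raw-material shipment shortage.
A separate upstream branch: the fleet cancellation ← the assembly order backlog cost overrun ← the tier-2 fleet shutdown.
Each of those chain origins has no stated cause.

the raw-material shipment shortage, the tier-2 fleet shutdown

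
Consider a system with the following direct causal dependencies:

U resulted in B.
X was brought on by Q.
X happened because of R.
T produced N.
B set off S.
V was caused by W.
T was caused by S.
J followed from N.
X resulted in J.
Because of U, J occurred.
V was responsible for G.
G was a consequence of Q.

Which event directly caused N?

T

Upstream contributors include U, B, S, but only T feeds directly into N.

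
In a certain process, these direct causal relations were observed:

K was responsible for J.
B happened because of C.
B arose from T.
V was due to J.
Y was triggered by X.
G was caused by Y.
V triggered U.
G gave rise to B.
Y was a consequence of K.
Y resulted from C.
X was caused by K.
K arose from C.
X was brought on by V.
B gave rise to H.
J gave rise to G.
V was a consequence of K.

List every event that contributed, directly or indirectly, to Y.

Immediate causes of Y: C, K, X.
Further upstream: J, V.

C, J, K, V, X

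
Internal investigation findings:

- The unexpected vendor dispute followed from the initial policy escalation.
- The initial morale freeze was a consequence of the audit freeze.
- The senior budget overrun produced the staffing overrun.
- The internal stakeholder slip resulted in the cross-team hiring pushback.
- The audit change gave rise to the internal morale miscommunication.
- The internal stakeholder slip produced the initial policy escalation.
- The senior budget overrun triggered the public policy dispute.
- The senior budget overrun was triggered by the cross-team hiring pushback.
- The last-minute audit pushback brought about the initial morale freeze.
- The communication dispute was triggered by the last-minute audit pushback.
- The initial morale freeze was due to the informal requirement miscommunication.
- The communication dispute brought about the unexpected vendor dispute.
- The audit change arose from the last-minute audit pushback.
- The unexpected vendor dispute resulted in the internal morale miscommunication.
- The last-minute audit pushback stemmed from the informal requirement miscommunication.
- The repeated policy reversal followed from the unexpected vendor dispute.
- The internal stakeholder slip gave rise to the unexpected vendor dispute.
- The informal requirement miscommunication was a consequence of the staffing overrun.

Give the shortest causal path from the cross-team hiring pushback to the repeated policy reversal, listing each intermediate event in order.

the cross-team hiring pushback → the senior budget overrun
the senior budget overrun → the staffing overrun
the staffing overrun → the informal requirement miscommunication
the informal requirement miscommunication → the last-minute audit pushback
the last-minute audit pushback → the communication dispute
the communication dispute → the unexpected vendor dispute
the unexpected vendor dispute → the repeated policy reversal
Length: 7 steps.

the cross-team hiring pushback → the senior budget overrun → the staffing overrun → the informal requirement miscommunication → the last-minute audit pushback → the communication dispute → the unexpected vendor dispute → the repeated policy reversal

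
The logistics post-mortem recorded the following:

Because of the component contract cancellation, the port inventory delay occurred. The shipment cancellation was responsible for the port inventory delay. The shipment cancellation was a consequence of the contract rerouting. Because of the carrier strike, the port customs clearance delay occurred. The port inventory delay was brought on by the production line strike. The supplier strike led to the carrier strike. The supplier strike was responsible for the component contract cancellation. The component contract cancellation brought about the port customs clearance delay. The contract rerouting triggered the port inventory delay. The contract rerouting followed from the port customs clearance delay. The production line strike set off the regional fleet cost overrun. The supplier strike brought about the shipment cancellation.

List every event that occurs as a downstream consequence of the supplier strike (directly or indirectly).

the carrier strike, the component contract cancellation, the contract rerouting, the port customs clearance delay, the port inventory delay, the shipment cancellation

Direct effects: the carrier strike, the component contract cancellation, the shipment cancellation.
2 steps out: the port customs clearance delay, the port inventory delay.
3 steps out: the contract rerouting.
Not reachable from it: the production line strike, the regional fleet cost overrun.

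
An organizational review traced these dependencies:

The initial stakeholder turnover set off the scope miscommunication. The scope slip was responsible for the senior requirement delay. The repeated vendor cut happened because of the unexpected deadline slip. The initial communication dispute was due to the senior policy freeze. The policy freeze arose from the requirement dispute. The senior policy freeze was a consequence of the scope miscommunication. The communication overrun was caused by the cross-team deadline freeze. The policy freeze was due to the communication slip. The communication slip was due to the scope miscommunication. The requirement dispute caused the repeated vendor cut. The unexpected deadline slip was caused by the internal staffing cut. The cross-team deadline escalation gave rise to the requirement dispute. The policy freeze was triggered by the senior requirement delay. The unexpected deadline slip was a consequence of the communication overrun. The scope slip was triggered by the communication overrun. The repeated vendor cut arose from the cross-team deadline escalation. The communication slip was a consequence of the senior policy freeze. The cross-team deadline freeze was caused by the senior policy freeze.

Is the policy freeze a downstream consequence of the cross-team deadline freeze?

Yes

There is a causal chain: the cross-team deadline freeze → the communication overrun → the scope slip → the senior requirement delay → the policy freeze.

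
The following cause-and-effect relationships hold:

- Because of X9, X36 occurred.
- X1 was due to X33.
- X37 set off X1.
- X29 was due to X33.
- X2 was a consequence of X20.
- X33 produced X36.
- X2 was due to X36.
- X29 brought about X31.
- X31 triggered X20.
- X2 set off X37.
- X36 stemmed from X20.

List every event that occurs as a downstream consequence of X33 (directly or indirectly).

X1, X2, X20, X29, X31, X36, X37

Direct effects: X29, X36, X1.
2 steps out: X31, X2.
3 steps out: X20, X37.
Not reachable from it: X9.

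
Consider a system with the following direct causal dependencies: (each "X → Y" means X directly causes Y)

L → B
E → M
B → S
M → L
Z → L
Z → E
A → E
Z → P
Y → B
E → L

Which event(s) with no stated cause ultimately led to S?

Tracing upstream from S: S ← B ← L ← Z.
A separate upstream branch: S ← B ← L ← E ← A.
A separate upstream branch: S ← B ← Y.
Each of those chain origins has no stated cause.

A, Y, Z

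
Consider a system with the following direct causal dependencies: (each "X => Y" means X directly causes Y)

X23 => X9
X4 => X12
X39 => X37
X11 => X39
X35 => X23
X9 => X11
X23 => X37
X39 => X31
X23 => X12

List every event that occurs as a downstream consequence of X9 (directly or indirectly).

Direct effects: X11.
2 steps out: X39.
3 steps out: X31, X37.
Not reachable from it: X35, X23, X4, X12.

X11, X31, X37, X39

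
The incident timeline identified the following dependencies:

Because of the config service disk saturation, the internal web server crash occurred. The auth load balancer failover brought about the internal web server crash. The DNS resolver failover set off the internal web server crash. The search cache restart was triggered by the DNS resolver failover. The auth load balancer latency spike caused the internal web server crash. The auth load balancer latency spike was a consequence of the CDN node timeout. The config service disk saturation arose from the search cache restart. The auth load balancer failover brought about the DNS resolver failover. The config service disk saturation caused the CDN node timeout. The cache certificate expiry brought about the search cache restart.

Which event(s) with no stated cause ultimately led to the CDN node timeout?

Tracing upstream from the CDN node timeout: the CDN node timeout ← the config service disk saturation ← the search cache restart ← the cache certificate expiry.
A separate upstream branch: the CDN node timeout ← the config service disk saturation ← the search cache restart ← the DNS resolver failover ← the auth load balancer failover.
Each of those chain origins has no stated cause.

the auth load balancer failover, the cache certificate expiry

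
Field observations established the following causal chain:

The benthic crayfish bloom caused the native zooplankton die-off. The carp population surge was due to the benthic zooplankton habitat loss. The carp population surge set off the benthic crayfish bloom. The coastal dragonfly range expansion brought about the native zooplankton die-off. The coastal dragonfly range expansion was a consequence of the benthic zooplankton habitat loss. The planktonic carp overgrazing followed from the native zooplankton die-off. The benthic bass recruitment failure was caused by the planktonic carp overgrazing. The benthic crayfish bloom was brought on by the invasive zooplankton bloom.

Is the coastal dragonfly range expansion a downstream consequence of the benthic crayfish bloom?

No

The benthic crayfish bloom leads to the native zooplankton die-off, the planktonic carp overgrazing, the benthic bass recruitment failure; the coastal dragonfly range expansion is not among them.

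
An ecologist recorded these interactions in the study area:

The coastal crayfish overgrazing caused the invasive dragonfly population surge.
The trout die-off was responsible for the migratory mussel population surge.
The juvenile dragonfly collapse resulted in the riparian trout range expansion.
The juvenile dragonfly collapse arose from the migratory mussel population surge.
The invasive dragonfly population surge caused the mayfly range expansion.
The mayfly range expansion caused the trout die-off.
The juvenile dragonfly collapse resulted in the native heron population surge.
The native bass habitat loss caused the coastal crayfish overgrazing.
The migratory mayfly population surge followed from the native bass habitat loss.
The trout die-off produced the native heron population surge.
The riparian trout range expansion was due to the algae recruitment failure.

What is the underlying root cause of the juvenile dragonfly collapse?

Tracing upstream from the juvenile dragonfly collapse: the juvenile dragonfly collapse ← the migratory mussel population surge ← the trout die-off ← the mayfly range expansion ← the invasive dragonfly population surge ← the coastal crayfish overgrazing ← the native bass habitat loss.
The native bass habitat loss has no stated cause, so it is the root.

the native bass habitat loss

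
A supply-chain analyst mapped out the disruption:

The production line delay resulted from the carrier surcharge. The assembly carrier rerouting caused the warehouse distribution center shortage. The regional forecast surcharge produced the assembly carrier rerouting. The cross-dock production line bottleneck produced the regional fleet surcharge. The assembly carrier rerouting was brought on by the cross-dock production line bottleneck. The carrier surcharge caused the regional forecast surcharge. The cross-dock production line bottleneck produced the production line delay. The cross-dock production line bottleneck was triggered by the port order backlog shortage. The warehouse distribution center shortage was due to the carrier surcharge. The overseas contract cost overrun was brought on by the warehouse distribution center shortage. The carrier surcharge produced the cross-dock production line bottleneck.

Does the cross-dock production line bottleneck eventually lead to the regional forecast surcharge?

The cross-dock production line bottleneck leads to the regional fleet surcharge, the assembly carrier rerouting, the production line delay, the warehouse distribution center shortage, the overseas contract cost overrun; the regional forecast surcharge is not among them.

No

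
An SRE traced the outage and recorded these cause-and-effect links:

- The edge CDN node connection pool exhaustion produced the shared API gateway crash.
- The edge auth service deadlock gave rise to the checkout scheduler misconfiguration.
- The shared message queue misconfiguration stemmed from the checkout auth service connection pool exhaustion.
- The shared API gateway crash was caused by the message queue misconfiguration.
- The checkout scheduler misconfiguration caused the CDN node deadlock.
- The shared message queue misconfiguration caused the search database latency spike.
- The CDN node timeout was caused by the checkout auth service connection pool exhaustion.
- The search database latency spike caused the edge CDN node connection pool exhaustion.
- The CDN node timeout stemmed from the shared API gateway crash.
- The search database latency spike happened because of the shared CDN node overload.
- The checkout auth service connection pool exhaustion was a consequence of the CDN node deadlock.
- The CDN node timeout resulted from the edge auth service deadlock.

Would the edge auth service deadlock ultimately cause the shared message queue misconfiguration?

There is a causal chain: the edge auth service deadlock → the checkout scheduler misconfiguration → the CDN node deadlock → the checkout auth service connection pool exhaustion → the shared message queue misconfiguration.

Yes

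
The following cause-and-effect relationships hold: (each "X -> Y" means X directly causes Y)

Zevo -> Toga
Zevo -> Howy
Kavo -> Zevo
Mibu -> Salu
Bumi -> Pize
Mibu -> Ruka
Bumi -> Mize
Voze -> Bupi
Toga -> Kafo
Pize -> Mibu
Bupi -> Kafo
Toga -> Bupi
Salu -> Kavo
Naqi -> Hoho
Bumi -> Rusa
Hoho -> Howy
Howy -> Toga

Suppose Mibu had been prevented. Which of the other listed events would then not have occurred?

Kavo, Ruka, Salu, Zevo

Downstream of Mibu: Salu, Kavo, Zevo, Howy, Ruka, Toga, Bupi, Kafo.
Of those, still caused via another path: Howy, Toga, Bupi, Kafo.
The remainder have no surviving cause.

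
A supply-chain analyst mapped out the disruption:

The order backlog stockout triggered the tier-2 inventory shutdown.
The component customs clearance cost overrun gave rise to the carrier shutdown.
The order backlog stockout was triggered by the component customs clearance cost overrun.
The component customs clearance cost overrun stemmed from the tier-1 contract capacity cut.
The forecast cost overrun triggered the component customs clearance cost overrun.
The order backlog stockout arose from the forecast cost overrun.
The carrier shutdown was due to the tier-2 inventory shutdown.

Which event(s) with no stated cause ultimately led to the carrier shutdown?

the forecast cost overrun, the tier-1 contract capacity cut

Tracing upstream from the carrier shutdown: the carrier shutdown ← the component customs clearance cost overrun ← the forecast cost overrun.
A separate upstream branch: the carrier shutdown ← the component customs clearance cost overrun ← the tier-1 contract capacity cut.
Each of those chain origins has no stated cause.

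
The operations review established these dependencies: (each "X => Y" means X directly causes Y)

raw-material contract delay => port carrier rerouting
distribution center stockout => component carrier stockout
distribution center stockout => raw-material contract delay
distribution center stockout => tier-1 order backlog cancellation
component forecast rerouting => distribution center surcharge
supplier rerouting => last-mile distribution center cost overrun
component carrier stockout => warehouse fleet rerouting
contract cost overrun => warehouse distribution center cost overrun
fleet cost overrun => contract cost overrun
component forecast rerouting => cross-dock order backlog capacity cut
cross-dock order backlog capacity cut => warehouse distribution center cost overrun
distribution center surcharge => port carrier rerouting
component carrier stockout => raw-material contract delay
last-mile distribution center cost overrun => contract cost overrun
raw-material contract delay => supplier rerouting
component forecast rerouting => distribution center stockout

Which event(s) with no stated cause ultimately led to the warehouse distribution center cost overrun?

the component forecast rerouting, the fleet cost overrun

Tracing upstream from the warehouse distribution center cost overrun: the warehouse distribution center cost overrun ← the cross-dock order backlog capacity cut ← the component forecast rerouting.
A separate upstream branch: the warehouse distribution center cost overrun ← the contract cost overrun ← the fleet cost overrun.
Each of those chain origins has no stated cause.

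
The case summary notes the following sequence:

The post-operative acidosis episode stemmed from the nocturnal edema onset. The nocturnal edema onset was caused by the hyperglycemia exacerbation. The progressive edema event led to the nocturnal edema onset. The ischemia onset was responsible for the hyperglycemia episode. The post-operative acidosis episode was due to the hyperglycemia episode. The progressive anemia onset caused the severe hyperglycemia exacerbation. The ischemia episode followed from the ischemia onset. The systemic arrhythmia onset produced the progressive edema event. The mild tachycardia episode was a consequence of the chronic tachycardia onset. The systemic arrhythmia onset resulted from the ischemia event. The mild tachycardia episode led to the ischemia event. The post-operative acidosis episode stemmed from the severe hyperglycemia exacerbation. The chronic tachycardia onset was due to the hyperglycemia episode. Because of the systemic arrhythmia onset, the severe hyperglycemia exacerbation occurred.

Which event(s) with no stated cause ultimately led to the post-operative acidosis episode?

the hyperglycemia exacerbation, the ischemia onset, the progressive anemia onset

Tracing upstream from the post-operative acidosis episode: the post-operative acidosis episode ← the hyperglycemia episode ← the ischemia onset.
A separate upstream branch: the post-operative acidosis episode ← the nocturnal edema onset ← the hyperglycemia exacerbation.
A separate upstream branch: the post-operative acidosis episode ← the severe hyperglycemia exacerbation ← the progressive anemia onset.
Each of those chain origins has no stated cause.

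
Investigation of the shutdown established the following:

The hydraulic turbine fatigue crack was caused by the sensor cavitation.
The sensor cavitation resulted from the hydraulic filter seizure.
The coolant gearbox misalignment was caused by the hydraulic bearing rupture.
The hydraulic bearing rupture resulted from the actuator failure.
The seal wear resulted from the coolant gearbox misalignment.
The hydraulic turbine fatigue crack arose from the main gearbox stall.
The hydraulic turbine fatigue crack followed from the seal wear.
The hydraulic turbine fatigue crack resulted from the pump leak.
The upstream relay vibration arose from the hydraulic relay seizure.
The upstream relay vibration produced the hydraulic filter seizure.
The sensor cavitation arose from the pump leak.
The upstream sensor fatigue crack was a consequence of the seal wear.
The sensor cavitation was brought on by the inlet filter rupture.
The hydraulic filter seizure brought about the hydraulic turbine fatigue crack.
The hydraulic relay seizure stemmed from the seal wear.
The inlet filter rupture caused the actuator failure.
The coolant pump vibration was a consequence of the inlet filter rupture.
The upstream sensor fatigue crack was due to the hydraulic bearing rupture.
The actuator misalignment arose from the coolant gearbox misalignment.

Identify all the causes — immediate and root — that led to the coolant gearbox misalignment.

the actuator failure, the hydraulic bearing rupture, the inlet filter rupture

Immediate cause of the coolant gearbox misalignment: the hydraulic bearing rupture.
Further upstream: the inlet filter rupture, the actuator failure.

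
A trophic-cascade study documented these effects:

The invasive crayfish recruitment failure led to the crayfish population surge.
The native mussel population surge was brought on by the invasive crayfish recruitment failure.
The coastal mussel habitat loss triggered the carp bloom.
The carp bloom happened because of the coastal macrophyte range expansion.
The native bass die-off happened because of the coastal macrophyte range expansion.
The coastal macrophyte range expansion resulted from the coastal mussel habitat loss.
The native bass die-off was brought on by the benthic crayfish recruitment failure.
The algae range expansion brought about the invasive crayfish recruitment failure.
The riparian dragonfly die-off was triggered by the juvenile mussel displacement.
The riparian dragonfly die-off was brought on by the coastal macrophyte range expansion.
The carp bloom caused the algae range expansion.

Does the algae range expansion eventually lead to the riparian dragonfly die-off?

No

The algae range expansion leads to the invasive crayfish recruitment failure, the native mussel population surge, the crayfish population surge; the riparian dragonfly die-off is not among them.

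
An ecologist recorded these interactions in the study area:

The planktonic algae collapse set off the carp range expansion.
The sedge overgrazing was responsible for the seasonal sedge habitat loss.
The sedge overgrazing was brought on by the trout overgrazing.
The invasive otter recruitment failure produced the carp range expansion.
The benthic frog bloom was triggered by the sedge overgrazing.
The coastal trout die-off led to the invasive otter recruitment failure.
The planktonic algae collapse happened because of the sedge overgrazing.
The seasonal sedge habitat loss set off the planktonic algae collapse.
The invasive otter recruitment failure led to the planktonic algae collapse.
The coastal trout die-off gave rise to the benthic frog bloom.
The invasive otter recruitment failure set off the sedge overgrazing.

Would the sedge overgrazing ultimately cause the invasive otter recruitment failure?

The sedge overgrazing leads to the seasonal sedge habitat loss, the planktonic algae collapse, the carp range expansion, the benthic frog bloom; the invasive otter recruitment failure is not among them.

No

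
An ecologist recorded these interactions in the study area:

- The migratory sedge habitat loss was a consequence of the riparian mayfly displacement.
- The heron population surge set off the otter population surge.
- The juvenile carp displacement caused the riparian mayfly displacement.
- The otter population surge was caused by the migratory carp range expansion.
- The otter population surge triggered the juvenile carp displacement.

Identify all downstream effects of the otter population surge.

the juvenile carp displacement, the migratory sedge habitat loss, the riparian mayfly displacement

Direct effects: the juvenile carp displacement.
2 steps out: the riparian mayfly displacement.
3 steps out: the migratory sedge habitat loss.
Not reachable from it: the migratory carp range expansion, the heron population surge.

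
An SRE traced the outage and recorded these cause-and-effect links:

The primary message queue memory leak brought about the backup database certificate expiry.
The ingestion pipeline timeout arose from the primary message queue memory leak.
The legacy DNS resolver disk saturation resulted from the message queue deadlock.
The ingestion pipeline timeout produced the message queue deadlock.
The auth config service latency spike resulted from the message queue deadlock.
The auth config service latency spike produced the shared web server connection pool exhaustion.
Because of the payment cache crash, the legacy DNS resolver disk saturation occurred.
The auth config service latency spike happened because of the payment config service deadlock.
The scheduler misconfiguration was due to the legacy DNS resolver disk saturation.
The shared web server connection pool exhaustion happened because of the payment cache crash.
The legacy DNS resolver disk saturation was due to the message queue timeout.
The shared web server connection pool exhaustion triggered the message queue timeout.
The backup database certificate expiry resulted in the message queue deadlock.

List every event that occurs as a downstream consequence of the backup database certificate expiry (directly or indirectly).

the auth config service latency spike, the legacy DNS resolver disk saturation, the message queue deadlock, the message queue timeout, the scheduler misconfiguration, the shared web server connection pool exhaustion

Direct effects: the message queue deadlock.
2 steps out: the auth config service latency spike, the legacy DNS resolver disk saturation.
3 steps out: the shared web server connection pool exhaustion, the scheduler misconfiguration.
4 steps out: the message queue timeout.
Not reachable from it: the primary message queue memory leak, the payment config service deadlock, the ingestion pipeline timeout, the payment cache crash.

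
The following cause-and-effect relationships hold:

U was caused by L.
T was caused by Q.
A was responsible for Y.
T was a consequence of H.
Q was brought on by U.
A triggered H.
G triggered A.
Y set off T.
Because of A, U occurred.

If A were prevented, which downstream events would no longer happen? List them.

H, Y

Downstream of A: H, U, Q, Y, T.
Of those, still caused via another path: U, Q, T.
The remainder have no surviving cause.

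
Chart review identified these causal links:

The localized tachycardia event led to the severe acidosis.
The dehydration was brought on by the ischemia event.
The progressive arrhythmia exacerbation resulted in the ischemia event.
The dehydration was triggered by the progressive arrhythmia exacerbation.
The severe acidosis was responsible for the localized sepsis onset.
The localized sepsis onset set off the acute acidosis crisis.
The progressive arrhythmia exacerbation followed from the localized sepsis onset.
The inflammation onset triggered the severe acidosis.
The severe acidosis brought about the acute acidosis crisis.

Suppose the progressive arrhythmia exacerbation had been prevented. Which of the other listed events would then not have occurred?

Downstream of the progressive arrhythmia exacerbation: the ischemia event, the dehydration.

the dehydration, the ischemia event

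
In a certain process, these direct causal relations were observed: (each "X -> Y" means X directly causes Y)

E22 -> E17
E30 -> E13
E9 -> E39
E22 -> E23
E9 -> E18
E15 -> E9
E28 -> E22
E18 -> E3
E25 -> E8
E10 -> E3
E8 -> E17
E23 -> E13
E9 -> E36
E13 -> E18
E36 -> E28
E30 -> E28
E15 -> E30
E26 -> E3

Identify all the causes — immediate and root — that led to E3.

Immediate causes of E3: E10, E26, E18.
Further upstream: E15, E9, E30, E36, E28, E22, E23, E13.

E10, E13, E15, E18, E22, E23, E26, E28, E30, E36, E9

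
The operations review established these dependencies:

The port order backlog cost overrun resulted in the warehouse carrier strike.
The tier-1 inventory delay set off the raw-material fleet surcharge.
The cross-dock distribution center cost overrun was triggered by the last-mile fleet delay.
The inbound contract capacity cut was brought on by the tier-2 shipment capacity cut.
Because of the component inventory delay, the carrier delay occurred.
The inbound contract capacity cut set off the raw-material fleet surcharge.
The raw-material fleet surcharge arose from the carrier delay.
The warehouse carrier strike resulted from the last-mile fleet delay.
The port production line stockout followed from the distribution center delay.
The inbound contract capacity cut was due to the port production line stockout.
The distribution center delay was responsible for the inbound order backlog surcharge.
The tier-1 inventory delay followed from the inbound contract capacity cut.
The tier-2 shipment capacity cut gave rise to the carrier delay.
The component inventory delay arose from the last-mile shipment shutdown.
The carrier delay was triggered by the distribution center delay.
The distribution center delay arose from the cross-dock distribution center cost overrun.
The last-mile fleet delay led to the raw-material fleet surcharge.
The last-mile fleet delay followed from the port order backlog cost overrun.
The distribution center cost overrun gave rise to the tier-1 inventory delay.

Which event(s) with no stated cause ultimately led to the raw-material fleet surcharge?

the distribution center cost overrun, the last-mile shipment shutdown, the port order backlog cost overrun, the tier-2 shipment capacity cut

Tracing upstream from the raw-material fleet surcharge: the raw-material fleet surcharge ← the inbound contract capacity cut ← the tier-2 shipment capacity cut.
A separate upstream branch: the raw-material fleet surcharge ← the last-mile fleet delay ← the port order backlog cost overrun.
A separate upstream branch: the raw-material fleet surcharge ← the tier-1 inventory delay ← the distribution center cost overrun.
A separate upstream branch: the raw-material fleet surcharge ← the carrier delay ← the component inventory delay ← the last-mile shipment shutdown.
Each of those chain origins has no stated cause.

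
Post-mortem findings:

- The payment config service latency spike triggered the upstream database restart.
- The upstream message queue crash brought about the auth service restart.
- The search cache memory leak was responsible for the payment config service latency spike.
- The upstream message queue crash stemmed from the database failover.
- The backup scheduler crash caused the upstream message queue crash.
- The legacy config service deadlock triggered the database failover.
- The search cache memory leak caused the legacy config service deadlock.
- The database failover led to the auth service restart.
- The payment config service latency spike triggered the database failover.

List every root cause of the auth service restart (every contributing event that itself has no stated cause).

the backup scheduler crash, the search cache memory leak

Tracing upstream from the auth service restart: the auth service restart ← the database failover ← the legacy config service deadlock ← the search cache memory leak.
A separate upstream branch: the auth service restart ← the upstream message queue crash ← the backup scheduler crash.
Each of those chain origins has no stated cause.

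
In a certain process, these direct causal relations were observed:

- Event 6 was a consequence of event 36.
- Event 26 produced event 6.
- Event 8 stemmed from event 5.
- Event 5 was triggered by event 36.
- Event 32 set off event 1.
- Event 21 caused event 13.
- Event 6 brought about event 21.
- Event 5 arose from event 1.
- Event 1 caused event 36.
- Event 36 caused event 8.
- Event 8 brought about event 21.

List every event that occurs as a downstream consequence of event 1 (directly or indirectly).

event 13, event 21, event 36, event 5, event 6, event 8

Direct effects: event 36, event 5.
2 steps out: event 6, event 8.
3 steps out: event 21.
4 steps out: event 13.
Not reachable from it: event 32, event 26.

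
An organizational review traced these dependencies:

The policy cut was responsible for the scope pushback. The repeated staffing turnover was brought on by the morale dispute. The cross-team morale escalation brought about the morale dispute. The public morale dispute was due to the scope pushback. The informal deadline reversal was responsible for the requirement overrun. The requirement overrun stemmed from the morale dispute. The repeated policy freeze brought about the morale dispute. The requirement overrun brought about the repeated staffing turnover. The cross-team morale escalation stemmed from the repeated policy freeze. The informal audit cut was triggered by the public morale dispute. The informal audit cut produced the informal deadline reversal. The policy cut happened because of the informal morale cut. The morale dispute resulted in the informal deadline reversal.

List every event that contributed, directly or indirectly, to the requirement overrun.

the cross-team morale escalation, the informal audit cut, the informal deadline reversal, the informal morale cut, the morale dispute, the policy cut, the public morale dispute, the repeated policy freeze, the scope pushback

Immediate causes of the requirement overrun: the morale dispute, the informal deadline reversal.
Further upstream: the informal morale cut, the policy cut, the scope pushback, the repeated policy freeze, the public morale dispute, the informal audit cut, the cross-team morale escalation.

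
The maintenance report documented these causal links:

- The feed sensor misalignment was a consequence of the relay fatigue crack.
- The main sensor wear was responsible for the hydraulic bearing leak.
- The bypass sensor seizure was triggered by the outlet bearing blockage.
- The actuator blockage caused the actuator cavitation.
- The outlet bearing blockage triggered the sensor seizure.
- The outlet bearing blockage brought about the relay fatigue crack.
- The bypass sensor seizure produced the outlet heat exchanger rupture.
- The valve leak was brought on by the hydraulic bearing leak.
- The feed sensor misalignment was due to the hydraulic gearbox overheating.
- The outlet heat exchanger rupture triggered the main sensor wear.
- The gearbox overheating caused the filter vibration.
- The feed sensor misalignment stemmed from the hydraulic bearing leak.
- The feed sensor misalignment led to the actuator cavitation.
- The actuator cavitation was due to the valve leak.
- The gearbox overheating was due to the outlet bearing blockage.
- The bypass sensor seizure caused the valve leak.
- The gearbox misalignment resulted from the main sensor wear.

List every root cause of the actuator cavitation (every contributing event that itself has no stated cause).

Tracing upstream from the actuator cavitation: the actuator cavitation ← the valve leak ← the bypass sensor seizure ← the outlet bearing blockage.
A separate upstream branch: the actuator cavitation ← the actuator blockage.
A separate upstream branch: the actuator cavitation ← the feed sensor misalignment ← the hydraulic gearbox overheating.
Each of those chain origins has no stated cause.

the actuator blockage, the hydraulic gearbox overheating, the outlet bearing blockage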